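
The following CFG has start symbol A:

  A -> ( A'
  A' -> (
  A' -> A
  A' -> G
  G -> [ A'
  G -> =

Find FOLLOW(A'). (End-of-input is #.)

{ # }

In A -> ( A': A' is at the end, add FOLLOW(A) = { # }.
In G -> [ A': A' is at the end, add FOLLOW(G) = { # }.
Union: FOLLOW(A') = { # }.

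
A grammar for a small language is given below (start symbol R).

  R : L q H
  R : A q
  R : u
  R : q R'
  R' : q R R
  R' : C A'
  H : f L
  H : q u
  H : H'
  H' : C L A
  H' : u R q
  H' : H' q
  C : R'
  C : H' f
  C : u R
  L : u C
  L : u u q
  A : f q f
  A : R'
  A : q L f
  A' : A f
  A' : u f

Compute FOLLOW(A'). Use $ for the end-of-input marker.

In R' : C A': A' is at the end, add FOLLOW(R') = { $, f, q, u }.
Union: FOLLOW(A') = { $, f, q, u }.

{ $, f, q, u }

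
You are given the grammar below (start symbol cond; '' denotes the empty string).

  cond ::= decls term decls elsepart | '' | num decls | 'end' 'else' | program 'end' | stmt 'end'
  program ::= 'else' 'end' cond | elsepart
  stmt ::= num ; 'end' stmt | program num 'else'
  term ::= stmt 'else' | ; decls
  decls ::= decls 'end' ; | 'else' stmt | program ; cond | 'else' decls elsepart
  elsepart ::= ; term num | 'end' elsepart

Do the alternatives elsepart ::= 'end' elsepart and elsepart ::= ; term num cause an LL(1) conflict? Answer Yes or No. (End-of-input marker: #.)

FIRST('end' elsepart) = { 'end' } and FIRST(; term num) = { ; }.
The FIRST sets are disjoint and neither alternative is nullable — no conflict.

No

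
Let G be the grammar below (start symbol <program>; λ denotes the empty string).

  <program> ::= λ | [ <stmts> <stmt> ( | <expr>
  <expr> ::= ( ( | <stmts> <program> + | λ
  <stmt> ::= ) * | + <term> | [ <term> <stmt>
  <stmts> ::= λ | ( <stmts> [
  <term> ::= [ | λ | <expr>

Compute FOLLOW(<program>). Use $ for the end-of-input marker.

<program> is the start symbol, so $ ∈ FOLLOW(<program>).
In <expr> ::= <stmts> <program> +: add FIRST(+) = { + }.
Union: FOLLOW(<program>) = { $, + }.

{ $, + }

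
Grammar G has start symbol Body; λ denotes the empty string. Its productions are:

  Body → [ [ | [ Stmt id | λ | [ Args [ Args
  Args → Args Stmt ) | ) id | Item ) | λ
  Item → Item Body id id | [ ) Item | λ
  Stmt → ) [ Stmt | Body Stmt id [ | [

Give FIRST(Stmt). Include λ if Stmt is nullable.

Stmt → ) [ Stmt contributes {)}.
From Stmt → Body Stmt id [: Body nullable, take FIRST(Body) ∪ FIRST(Stmt) = { ), [ }.
Stmt → [ contributes {[}.
Union: FIRST(Stmt) = { ), [ }.

{ ), [ }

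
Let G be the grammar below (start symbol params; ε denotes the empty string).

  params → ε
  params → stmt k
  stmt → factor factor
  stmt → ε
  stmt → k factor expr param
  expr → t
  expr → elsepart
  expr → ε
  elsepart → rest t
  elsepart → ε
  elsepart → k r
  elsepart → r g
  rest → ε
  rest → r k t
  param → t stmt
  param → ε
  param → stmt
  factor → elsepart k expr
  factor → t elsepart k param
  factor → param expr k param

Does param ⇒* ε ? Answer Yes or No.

param has an ε-production, so param ⇒ ε.

Yes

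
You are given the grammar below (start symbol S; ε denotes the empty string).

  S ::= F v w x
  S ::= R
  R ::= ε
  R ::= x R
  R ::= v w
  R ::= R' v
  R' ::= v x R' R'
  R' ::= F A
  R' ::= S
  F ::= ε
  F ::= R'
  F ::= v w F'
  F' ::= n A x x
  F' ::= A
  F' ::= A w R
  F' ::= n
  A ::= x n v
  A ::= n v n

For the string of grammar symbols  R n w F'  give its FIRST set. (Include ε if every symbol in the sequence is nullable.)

Add FIRST(R)\{ε} = { n, v, x }; R is nullable, continue.
n is a terminal; add {n} and stop.

{ n, v, x }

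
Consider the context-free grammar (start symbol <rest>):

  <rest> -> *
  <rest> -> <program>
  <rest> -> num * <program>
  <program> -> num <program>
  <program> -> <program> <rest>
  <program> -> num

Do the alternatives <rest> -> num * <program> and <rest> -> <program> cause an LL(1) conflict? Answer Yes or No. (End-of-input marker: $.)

Yes

FIRST(num * <program>) = { num } and FIRST(<program>) = { num }.
Both contain num, so the two alternatives are not disjoint — LL(1) conflict.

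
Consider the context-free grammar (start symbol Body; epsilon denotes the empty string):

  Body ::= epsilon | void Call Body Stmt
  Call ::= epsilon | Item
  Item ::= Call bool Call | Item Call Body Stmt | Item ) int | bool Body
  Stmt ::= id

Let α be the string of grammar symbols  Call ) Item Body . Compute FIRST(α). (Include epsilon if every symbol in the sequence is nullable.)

Add FIRST(Call)\{epsilon} = { bool }; Call is nullable, continue.
) is a terminal; add {)} and stop.

{ ), bool }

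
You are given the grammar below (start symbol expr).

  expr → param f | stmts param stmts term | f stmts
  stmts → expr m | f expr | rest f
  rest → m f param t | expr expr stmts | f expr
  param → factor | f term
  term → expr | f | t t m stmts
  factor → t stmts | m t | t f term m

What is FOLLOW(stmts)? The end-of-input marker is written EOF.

In expr → stmts param stmts term: add FIRST(param stmts term) = { f, m, t }.
In expr → stmts param stmts term: add FIRST(term) = { f, m, t }.
In expr → f stmts: stmts is at the end, add FOLLOW(expr) = { EOF, f, m, t }.
In rest → expr expr stmts: stmts is at the end, add FOLLOW(rest) = { f }.
In term → t t m stmts: stmts is at the end, add FOLLOW(term) = { EOF, f, m, t }.
In factor → t stmts: stmts is at the end, add FOLLOW(factor) = { f, m, t }.
Union: FOLLOW(stmts) = { EOF, f, m, t }.

{ EOF, f, m, t }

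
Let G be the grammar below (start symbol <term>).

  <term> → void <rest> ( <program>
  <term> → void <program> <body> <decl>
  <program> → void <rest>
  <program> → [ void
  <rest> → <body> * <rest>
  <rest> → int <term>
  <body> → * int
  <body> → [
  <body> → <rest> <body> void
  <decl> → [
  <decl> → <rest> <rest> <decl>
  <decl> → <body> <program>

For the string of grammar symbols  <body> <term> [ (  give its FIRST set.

{ *, [, int }

Add FIRST(<body>) = { *, [, int }; <body> is not nullable, stop.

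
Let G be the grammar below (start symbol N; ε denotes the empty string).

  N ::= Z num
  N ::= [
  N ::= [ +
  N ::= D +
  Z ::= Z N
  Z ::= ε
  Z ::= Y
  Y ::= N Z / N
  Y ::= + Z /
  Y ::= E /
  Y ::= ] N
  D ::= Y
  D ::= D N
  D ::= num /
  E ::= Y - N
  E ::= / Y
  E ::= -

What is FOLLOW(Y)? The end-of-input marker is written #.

In Z ::= Y: Y is at the end, add FOLLOW(Z) = { +, -, /, [, ], num }.
In D ::= Y: Y is at the end, add FOLLOW(D) = { +, -, /, [, ], num }.
In E ::= Y - N: add FIRST(- N) = { - }.
In E ::= / Y: Y is at the end, add FOLLOW(E) = { / }.
Union: FOLLOW(Y) = { +, -, /, [, ], num }.

{ +, -, /, [, ], num }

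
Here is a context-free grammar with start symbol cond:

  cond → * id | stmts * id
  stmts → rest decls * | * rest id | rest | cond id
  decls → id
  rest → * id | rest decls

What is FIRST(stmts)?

From stmts → rest decls *: add FIRST(rest) = { * }.
stmts → * rest id contributes {*}.
From stmts → rest: add FIRST(rest) = { * }.
From stmts → cond id: add FIRST(cond) = { * }.
Union: FIRST(stmts) = { * }.

{ * }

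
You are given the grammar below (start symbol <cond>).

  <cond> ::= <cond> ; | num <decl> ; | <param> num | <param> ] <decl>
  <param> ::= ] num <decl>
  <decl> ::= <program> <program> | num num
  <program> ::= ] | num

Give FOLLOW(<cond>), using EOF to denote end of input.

<cond> is the start symbol, so EOF ∈ FOLLOW(<cond>).
In <cond> ::= <cond> ;: add FIRST(;) = { ; }.
Union: FOLLOW(<cond>) = { EOF, ; }.

{ EOF, ; }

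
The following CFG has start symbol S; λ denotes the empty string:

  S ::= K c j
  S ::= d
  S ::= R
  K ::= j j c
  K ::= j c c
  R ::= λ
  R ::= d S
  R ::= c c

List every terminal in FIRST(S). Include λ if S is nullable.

From S ::= K c j: add FIRST(K) = { j }.
S ::= d contributes {d}.
From S ::= R: add FIRST(R) = { c, d, λ } (including λ since R is nullable).
Union: FIRST(S) = { c, d, j, λ }.

{ c, d, j, λ }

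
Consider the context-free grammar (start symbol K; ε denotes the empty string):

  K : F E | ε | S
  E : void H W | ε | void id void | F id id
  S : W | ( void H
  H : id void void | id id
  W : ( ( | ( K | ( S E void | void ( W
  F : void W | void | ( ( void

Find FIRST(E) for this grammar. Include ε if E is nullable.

E : void H W contributes {void}.
E : ε contributes ε.
E : void id void contributes {void}.
From E : F id id: add FIRST(F) = { (, void }.
Union: FIRST(E) = { (, void, ε }.

{ (, void, ε }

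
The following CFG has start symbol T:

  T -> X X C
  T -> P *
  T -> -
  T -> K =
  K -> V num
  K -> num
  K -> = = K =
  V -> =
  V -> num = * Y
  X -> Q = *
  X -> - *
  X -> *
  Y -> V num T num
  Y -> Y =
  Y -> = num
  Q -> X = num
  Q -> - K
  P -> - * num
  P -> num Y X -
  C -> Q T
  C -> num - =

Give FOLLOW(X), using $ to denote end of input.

{ *, -, =, num }

In T -> X X C: add FIRST(X C) = { *, - }.
In T -> X X C: add FIRST(C) = { *, -, num }.
In Q -> X = num: add FIRST(= num) = { = }.
In P -> num Y X -: add FIRST(-) = { - }.
Union: FOLLOW(X) = { *, -, =, num }.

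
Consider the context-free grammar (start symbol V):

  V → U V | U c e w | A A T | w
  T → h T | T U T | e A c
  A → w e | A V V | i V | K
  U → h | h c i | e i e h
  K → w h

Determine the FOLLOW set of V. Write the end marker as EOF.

V is the start symbol, so EOF ∈ FOLLOW(V).
In V → U V: V is at the end, add FOLLOW(V) = { EOF, c, e, h, i, w }.
In A → A V V: add FIRST(V) = { e, h, i, w }.
In A → A V V: V is at the end, add FOLLOW(A) = { c, e, h, i, w }.
In A → i V: V is at the end, add FOLLOW(A) = { c, e, h, i, w }.
Union: FOLLOW(V) = { EOF, c, e, h, i, w }.

{ EOF, c, e, h, i, w }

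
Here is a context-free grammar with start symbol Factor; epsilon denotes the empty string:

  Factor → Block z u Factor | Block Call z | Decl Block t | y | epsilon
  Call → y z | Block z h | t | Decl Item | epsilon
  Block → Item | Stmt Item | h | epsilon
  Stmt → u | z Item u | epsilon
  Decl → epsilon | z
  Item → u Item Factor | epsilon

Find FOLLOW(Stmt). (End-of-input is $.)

{ h, t, u, y, z }

In Block → Stmt Item: add FIRST(Item)\{epsilon} = { u }.
  Since Item is nullable, also add FOLLOW(Block) = { h, t, u, y, z }.
Union: FOLLOW(Stmt) = { h, t, u, y, z }.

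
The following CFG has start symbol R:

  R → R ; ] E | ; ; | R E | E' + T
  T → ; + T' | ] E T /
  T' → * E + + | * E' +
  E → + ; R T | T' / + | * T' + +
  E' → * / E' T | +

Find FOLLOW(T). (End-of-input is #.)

In R → E' + T: T is at the end, add FOLLOW(R) = { #, *, +, ;, ] }.
In T → ] E T /: add FIRST(/) = { / }.
In E → + ; R T: T is at the end, add FOLLOW(E) = { #, *, +, ;, ] }.
In E' → * / E' T: T is at the end, add FOLLOW(E') = { +, ;, ] }.
Union: FOLLOW(T) = { #, *, +, /, ;, ] }.

{ #, *, +, /, ;, ] }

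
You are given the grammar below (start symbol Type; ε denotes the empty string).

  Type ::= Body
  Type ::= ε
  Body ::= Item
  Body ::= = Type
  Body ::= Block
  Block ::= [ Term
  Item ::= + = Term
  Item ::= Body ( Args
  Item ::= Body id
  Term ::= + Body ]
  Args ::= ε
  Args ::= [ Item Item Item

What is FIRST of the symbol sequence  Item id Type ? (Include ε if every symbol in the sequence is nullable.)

Add FIRST(Item) = { +, =, [ }; Item is not nullable, stop.

{ +, =, [ }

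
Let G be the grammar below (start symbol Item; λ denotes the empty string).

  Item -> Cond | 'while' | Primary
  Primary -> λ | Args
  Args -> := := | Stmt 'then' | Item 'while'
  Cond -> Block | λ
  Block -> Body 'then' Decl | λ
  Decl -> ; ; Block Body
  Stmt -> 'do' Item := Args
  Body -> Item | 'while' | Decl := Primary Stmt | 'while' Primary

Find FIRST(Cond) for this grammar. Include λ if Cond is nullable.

From Cond -> Block: add FIRST(Block) = { 'do', 'then', 'while', :=, ;, λ } (including λ since Block is nullable).
Cond -> λ contributes λ.
Union: FIRST(Cond) = { 'do', 'then', 'while', :=, ;, λ }.

{ 'do', 'then', 'while', :=, ;, λ }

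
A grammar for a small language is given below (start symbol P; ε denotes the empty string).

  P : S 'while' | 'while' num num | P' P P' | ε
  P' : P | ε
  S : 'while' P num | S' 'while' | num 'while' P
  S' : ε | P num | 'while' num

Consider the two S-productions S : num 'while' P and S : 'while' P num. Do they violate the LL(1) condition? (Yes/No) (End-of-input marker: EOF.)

No

FIRST(num 'while' P) = { num } and FIRST('while' P num) = { 'while' }.
The FIRST sets are disjoint and neither alternative is nullable — no conflict.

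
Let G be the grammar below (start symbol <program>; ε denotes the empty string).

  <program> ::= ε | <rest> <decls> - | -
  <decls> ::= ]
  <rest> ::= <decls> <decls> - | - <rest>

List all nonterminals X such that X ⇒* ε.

Directly nullable (have an ε-production): <program>.
No other nonterminal has a production whose RHS symbols are all nullable.

{ <program> }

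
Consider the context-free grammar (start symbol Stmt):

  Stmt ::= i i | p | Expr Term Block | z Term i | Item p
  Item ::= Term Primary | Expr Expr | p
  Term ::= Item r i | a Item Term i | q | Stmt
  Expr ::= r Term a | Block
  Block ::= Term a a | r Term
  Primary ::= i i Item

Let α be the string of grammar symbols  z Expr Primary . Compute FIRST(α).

z is a terminal; add {z} and stop.

{ z }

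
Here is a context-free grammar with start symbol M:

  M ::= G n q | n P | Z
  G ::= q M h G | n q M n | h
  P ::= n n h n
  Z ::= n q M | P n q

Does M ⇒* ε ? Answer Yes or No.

No

No nonterminal in this grammar is nullable.
No production of M has an RHS whose symbols are all nullable, so M is not nullable.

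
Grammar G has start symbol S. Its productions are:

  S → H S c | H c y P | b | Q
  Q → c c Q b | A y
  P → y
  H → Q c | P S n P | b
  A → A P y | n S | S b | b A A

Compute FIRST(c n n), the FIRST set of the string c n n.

{ c }

c is a terminal; add {c} and stop.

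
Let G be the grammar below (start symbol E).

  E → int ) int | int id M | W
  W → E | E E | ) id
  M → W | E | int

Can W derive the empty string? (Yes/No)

No nonterminal in this grammar is nullable.
No production of W has an RHS whose symbols are all nullable, so W is not nullable.

No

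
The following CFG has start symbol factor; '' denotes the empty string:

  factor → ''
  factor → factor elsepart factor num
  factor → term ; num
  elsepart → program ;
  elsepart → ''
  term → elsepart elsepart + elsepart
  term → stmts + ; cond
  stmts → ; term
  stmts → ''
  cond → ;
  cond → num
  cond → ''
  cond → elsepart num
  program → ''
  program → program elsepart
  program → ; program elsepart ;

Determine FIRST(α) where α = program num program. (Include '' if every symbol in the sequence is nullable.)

{ ;, num }

Add FIRST(program)\{''} = { ; }; program is nullable, continue.
num is a terminal; add {num} and stop.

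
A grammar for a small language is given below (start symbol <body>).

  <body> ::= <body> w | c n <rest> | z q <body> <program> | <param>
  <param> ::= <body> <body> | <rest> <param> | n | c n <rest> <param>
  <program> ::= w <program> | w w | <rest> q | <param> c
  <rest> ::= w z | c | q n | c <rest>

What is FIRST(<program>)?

<program> ::= w <program> contributes {w}.
<program> ::= w w contributes {w}.
From <program> ::= <rest> q: add FIRST(<rest>) = { c, q, w }.
From <program> ::= <param> c: add FIRST(<param>) = { c, n, q, w, z }.
Union: FIRST(<program>) = { c, n, q, w, z }.

{ c, n, q, w, z }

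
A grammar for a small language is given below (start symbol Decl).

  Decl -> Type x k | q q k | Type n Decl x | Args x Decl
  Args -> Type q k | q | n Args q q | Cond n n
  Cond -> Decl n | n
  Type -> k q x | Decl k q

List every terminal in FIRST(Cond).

From Cond -> Decl n: add FIRST(Decl) = { k, n, q }.
Cond -> n contributes {n}.
Union: FIRST(Cond) = { k, n, q }.

{ k, n, q }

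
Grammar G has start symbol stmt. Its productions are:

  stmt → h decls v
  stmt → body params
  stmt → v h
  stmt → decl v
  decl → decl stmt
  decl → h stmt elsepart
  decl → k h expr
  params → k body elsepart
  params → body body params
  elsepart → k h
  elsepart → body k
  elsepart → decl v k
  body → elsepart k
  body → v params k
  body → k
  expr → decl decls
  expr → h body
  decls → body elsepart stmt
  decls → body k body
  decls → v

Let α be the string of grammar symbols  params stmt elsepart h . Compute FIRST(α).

Add FIRST(params) = { h, k, v }; params is not nullable, stop.

{ h, k, v }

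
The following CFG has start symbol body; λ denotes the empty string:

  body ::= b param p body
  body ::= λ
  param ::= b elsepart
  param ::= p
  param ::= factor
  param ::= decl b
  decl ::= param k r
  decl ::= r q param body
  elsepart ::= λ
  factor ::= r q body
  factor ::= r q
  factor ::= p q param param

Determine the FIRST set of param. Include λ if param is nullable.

param ::= b elsepart contributes {b}.
param ::= p contributes {p}.
From param ::= factor: add FIRST(factor) = { p, r }.
From param ::= decl b: add FIRST(decl) = { b, p, r }.
Union: FIRST(param) = { b, p, r }.

{ b, p, r }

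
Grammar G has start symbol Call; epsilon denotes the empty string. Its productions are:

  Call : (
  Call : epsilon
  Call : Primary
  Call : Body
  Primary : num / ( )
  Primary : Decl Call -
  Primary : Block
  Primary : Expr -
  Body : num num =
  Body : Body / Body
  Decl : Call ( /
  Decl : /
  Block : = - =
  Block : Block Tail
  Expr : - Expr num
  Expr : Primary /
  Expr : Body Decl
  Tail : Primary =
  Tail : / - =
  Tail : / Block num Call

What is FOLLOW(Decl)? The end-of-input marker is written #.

In Primary : Decl Call -: add FIRST(Call -) = { (, -, /, =, num }.
In Expr : Body Decl: Decl is at the end, add FOLLOW(Expr) = { -, num }.
Union: FOLLOW(Decl) = { (, -, /, =, num }.

{ (, -, /, =, num }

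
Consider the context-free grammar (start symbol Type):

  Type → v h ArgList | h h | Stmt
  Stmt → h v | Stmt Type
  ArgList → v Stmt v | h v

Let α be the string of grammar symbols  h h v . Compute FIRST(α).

{ h }

h is a terminal; add {h} and stop.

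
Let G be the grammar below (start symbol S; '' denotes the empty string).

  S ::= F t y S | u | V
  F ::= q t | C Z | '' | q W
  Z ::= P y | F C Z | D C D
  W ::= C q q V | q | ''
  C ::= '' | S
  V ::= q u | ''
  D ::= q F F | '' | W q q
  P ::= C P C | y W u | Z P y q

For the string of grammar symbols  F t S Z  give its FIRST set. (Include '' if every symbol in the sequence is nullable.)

{ q, t, u, y }

Add FIRST(F)\{''} = { q, t, u, y }; F is nullable, continue.
t is a terminal; add {t} and stop.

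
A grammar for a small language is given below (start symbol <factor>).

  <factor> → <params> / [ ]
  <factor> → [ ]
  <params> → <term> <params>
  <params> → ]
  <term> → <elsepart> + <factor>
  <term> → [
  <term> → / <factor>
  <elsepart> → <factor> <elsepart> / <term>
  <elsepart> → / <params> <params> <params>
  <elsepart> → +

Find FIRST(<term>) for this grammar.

{ +, /, [, ] }

From <term> → <elsepart> + <factor>: add FIRST(<elsepart>) = { +, /, [, ] }.
<term> → [ contributes {[}.
<term> → / <factor> contributes {/}.
Union: FIRST(<term>) = { +, /, [, ] }.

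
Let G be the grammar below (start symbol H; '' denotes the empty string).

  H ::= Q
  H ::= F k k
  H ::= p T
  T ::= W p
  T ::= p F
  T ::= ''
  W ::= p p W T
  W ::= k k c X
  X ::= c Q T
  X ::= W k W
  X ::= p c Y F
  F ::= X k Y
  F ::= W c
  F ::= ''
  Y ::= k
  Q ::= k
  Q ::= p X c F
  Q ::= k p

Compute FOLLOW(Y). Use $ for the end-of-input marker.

In X ::= p c Y F: add FIRST(F)\{''} = { c, k, p }.
  Since F is nullable, also add FOLLOW(X) = { c, k, p }.
In F ::= X k Y: Y is at the end, add FOLLOW(F) = { $, c, k, p }.
Union: FOLLOW(Y) = { $, c, k, p }.

{ $, c, k, p }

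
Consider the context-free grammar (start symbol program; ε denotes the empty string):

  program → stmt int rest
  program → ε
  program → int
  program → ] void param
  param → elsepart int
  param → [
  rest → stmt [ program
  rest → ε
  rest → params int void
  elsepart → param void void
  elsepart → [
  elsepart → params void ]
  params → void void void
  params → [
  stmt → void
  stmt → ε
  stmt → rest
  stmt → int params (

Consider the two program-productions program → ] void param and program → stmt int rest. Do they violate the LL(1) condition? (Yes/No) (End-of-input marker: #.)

No

FIRST(] void param) = { ] } and FIRST(stmt int rest) = { [, int, void }.
The FIRST sets are disjoint and neither alternative is nullable — no conflict.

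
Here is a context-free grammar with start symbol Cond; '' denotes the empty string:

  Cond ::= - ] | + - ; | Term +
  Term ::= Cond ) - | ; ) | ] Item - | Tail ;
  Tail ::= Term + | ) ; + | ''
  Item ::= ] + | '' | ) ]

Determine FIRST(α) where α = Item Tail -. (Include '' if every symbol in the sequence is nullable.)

{ ), +, -, ;, ] }

Add FIRST(Item)\{''} = { ), ] }; Item is nullable, continue.
Add FIRST(Tail)\{''} = { ), +, -, ;, ] }; Tail is nullable, continue.
- is a terminal; add {-} and stop.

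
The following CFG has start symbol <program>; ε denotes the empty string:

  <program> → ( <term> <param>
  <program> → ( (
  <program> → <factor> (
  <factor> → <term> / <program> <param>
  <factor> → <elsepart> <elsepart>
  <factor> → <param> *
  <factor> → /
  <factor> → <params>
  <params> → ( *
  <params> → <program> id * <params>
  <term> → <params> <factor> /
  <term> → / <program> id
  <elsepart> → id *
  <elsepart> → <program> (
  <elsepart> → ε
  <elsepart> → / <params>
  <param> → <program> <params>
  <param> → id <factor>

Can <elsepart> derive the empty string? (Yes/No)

<elsepart> has an ε-production, so <elsepart> ⇒ ε.

Yes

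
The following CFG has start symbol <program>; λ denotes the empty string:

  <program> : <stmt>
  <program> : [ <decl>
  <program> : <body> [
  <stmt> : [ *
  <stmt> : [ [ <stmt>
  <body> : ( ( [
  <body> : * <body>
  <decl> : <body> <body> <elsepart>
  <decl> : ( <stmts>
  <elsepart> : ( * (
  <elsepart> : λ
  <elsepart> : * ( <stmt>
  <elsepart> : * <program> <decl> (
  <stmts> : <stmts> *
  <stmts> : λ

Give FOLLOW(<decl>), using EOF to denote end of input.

{ EOF, (, * }

In <program> : [ <decl>: <decl> is at the end, add FOLLOW(<program>) = { EOF, (, * }.
In <elsepart> : * <program> <decl> (: add FIRST(() = { ( }.
Union: FOLLOW(<decl>) = { EOF, (, * }.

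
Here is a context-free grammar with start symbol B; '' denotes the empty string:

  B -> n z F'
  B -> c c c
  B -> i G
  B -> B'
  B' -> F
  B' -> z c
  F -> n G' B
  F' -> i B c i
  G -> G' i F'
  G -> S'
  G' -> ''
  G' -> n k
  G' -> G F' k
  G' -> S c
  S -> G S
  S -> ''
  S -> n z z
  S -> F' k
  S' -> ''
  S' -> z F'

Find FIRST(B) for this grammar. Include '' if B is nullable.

{ c, i, n, z }

B -> n z F' contributes {n}.
B -> c c c contributes {c}.
B -> i G contributes {i}.
From B -> B': add FIRST(B') = { n, z }.
Union: FIRST(B) = { c, i, n, z }.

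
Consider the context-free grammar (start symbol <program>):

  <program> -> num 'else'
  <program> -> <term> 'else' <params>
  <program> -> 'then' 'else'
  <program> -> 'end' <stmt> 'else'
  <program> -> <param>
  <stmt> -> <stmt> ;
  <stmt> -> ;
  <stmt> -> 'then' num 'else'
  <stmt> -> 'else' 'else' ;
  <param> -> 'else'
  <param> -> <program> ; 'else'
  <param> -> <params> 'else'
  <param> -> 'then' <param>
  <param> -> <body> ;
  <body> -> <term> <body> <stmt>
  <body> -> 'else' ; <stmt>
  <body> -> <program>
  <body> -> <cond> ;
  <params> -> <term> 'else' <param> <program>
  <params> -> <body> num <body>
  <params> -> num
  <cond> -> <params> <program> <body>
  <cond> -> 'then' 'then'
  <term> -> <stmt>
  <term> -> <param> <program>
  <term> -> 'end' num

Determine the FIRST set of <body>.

From <body> -> <term> <body> <stmt>: add FIRST(<term>) = { 'else', 'end', 'then', ;, num }.
<body> -> 'else' ; <stmt> contributes {'else'}.
From <body> -> <program>: add FIRST(<program>) = { 'else', 'end', 'then', ;, num }.
From <body> -> <cond> ;: add FIRST(<cond>) = { 'else', 'end', 'then', ;, num }.
Union: FIRST(<body>) = { 'else', 'end', 'then', ;, num }.

{ 'else', 'end', 'then', ;, num }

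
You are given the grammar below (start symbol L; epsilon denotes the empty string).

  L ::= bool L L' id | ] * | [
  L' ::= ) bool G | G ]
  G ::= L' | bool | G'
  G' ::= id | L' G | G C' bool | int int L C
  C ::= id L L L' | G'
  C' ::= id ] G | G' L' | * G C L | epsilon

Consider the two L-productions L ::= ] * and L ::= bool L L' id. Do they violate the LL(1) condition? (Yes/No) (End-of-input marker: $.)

FIRST(] *) = { ] } and FIRST(bool L L' id) = { bool }.
The FIRST sets are disjoint and neither alternative is nullable — no conflict.

No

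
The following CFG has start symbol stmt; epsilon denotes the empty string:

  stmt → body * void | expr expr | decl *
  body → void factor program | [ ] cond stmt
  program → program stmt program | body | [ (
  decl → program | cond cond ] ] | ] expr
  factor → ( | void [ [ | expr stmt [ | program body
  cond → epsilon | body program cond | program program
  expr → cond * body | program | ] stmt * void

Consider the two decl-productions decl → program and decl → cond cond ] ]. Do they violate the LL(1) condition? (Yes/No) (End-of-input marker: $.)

FIRST(program) = { [, void } and FIRST(cond cond ] ]) = { [, ], void }.
Both contain [, so the two alternatives are not disjoint — LL(1) conflict.

Yes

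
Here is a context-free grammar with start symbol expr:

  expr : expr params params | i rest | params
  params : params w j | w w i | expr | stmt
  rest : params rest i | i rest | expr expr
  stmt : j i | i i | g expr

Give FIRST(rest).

{ g, i, j, w }

From rest : params rest i: add FIRST(params) = { g, i, j, w }.
rest : i rest contributes {i}.
From rest : expr expr: add FIRST(expr) = { g, i, j, w }.
Union: FIRST(rest) = { g, i, j, w }.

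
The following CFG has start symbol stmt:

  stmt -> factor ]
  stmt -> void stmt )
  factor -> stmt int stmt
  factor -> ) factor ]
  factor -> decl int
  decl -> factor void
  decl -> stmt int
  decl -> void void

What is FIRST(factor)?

{ ), void }

From factor -> stmt int stmt: add FIRST(stmt) = { ), void }.
factor -> ) factor ] contributes {)}.
From factor -> decl int: add FIRST(decl) = { ), void }.
Union: FIRST(factor) = { ), void }.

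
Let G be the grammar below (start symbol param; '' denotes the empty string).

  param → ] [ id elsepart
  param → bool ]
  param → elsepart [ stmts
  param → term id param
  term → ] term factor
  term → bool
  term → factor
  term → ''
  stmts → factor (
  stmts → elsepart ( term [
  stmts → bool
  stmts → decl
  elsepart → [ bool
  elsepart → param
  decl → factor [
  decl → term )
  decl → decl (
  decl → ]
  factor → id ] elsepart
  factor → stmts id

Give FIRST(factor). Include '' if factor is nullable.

factor → id ] elsepart contributes {id}.
From factor → stmts id: add FIRST(stmts) = { ), [, ], bool, id }.
Union: FIRST(factor) = { ), [, ], bool, id }.

{ ), [, ], bool, id }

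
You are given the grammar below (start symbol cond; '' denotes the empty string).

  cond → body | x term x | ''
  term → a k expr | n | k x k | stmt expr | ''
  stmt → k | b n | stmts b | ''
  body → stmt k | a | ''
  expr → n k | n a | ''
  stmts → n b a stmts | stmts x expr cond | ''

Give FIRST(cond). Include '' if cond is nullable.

From cond → body: add FIRST(body) = { a, b, k, n, x, '' } (including '' since body is nullable).
cond → x term x contributes {x}.
cond → '' contributes ''.
Union: FIRST(cond) = { a, b, k, n, x, '' }.

{ a, b, k, n, x, '' }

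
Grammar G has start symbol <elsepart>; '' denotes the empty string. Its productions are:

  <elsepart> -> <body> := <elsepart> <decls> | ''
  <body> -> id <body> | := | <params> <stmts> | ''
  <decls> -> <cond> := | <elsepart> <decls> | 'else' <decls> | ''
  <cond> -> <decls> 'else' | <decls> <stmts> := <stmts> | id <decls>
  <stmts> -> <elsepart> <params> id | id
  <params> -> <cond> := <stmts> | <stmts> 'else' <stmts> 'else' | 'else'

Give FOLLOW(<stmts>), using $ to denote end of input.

In <body> -> <params> <stmts>: <stmts> is at the end, add FOLLOW(<body>) = { := }.
In <cond> -> <decls> <stmts> := <stmts>: add FIRST(:= <stmts>) = { := }.
In <cond> -> <decls> <stmts> := <stmts>: <stmts> is at the end, add FOLLOW(<cond>) = { := }.
In <params> -> <cond> := <stmts>: <stmts> is at the end, add FOLLOW(<params>) = { 'else', :=, id }.
In <params> -> <stmts> 'else' <stmts> 'else': add FIRST('else' <stmts> 'else') = { 'else' }.
In <params> -> <stmts> 'else' <stmts> 'else': add FIRST('else') = { 'else' }.
Union: FOLLOW(<stmts>) = { 'else', :=, id }.

{ 'else', :=, id }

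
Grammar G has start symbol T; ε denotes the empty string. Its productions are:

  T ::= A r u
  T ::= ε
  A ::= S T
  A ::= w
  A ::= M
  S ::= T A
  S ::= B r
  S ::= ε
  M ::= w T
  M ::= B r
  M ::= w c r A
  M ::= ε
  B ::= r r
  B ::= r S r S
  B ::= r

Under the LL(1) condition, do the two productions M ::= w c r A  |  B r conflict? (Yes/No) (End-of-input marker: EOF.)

No

FIRST(w c r A) = { w } and FIRST(B r) = { r }.
The FIRST sets are disjoint and neither alternative is nullable — no conflict.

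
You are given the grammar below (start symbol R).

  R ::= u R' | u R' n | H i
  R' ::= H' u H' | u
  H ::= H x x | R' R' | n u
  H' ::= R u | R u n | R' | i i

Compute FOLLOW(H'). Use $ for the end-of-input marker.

{ $, i, n, u, x }

In R' ::= H' u H': add FIRST(u H') = { u }.
In R' ::= H' u H': H' is at the end, add FOLLOW(R') = { $, i, n, u, x }.
Union: FOLLOW(H') = { $, i, n, u, x }.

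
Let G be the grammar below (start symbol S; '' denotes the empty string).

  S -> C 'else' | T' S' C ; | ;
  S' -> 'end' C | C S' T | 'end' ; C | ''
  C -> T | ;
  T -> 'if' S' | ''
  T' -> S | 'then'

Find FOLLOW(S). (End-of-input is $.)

{ $, 'end', 'if', ; }

S is the start symbol, so $ ∈ FOLLOW(S).
In T' -> S: S is at the end, add FOLLOW(T') = { 'end', 'if', ; }.
Union: FOLLOW(S) = { $, 'end', 'if', ; }.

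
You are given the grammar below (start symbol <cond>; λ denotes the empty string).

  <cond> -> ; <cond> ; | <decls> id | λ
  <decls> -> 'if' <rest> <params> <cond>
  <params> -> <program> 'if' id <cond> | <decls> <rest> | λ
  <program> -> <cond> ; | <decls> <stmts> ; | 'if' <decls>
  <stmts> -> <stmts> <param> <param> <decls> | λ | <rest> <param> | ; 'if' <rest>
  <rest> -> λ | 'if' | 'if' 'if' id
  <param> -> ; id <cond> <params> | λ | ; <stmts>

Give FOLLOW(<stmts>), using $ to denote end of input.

In <program> -> <decls> <stmts> ;: add FIRST(;) = { ; }.
In <stmts> -> <stmts> <param> <param> <decls>: add FIRST(<param> <param> <decls>) = { 'if', ; }.
In <param> -> ; <stmts>: <stmts> is at the end, add FOLLOW(<param>) = { 'if', ; }.
Union: FOLLOW(<stmts>) = { 'if', ; }.

{ 'if', ; }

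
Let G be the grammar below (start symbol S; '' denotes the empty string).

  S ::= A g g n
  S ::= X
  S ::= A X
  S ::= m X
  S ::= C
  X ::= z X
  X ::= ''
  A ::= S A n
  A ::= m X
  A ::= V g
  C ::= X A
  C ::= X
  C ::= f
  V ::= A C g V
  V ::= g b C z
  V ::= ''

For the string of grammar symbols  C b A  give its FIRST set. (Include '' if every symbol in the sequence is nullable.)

{ b, f, g, m, z }

Add FIRST(C)\{''} = { f, g, m, z }; C is nullable, continue.
b is a terminal; add {b} and stop.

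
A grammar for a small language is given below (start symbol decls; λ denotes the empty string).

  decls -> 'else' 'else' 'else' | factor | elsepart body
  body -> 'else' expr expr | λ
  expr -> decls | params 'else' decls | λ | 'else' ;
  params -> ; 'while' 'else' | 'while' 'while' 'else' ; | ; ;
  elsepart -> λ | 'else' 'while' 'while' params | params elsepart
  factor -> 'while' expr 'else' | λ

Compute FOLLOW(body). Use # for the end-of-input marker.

{ #, 'else', 'while', ; }

In decls -> elsepart body: body is at the end, add FOLLOW(decls) = { #, 'else', 'while', ; }.
Union: FOLLOW(body) = { #, 'else', 'while', ; }.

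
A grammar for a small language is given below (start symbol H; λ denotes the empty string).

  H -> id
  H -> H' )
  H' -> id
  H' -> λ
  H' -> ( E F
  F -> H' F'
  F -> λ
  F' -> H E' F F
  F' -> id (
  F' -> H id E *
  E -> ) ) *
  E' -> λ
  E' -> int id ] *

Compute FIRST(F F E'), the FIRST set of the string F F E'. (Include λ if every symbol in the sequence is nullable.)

{ (, ), id, int, λ }

Add FIRST(F)\{λ} = { (, ), id }; F is nullable, continue.
Add FIRST(F)\{λ} = { (, ), id }; F is nullable, continue.
Add FIRST(E')\{λ} = { int }; E' is nullable, continue.
Every symbol is nullable, so include λ.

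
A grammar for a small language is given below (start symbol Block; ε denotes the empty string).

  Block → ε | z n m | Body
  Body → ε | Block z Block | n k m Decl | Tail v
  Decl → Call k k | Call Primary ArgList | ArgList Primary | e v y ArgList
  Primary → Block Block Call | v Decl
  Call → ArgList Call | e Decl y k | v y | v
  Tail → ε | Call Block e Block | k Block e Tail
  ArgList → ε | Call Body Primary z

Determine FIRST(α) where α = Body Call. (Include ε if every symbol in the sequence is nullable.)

{ e, k, n, v, z }

Add FIRST(Body)\{ε} = { e, k, n, v, z }; Body is nullable, continue.
Add FIRST(Call) = { e, v }; Call is not nullable, stop.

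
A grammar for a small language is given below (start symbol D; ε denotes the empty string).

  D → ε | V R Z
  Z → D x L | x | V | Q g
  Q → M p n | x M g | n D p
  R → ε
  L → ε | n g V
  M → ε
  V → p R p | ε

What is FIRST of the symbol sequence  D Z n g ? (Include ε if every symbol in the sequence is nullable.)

Add FIRST(D)\{ε} = { n, p, x }; D is nullable, continue.
Add FIRST(Z)\{ε} = { n, p, x }; Z is nullable, continue.
n is a terminal; add {n} and stop.

{ n, p, x }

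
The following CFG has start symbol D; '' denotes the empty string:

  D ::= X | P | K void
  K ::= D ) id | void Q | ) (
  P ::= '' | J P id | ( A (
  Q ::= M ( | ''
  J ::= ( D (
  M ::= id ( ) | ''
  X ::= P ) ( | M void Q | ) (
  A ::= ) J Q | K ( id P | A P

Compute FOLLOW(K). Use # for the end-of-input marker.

{ (, void }

In D ::= K void: add FIRST(void) = { void }.
In A ::= K ( id P: add FIRST(( id P) = { ( }.
Union: FOLLOW(K) = { (, void }.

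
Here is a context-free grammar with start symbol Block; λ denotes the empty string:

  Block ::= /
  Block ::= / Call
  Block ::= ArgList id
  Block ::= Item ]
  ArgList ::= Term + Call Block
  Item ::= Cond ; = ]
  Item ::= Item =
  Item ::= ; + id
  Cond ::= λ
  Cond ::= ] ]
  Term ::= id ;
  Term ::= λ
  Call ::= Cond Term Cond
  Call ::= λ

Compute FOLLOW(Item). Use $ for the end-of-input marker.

In Block ::= Item ]: add FIRST(]) = { ] }.
In Item ::= Item =: add FIRST(=) = { = }.
Union: FOLLOW(Item) = { =, ] }.

{ =, ] }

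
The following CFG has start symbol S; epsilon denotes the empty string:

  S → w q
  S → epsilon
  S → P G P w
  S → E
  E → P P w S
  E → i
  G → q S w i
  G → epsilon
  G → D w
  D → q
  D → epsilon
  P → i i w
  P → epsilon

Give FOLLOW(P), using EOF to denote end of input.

In S → P G P w: add FIRST(G P w) = { i, q, w }.
In S → P G P w: add FIRST(w) = { w }.
In E → P P w S: add FIRST(P w S) = { i, w }.
In E → P P w S: add FIRST(w S) = { w }.
Union: FOLLOW(P) = { i, q, w }.

{ i, q, w }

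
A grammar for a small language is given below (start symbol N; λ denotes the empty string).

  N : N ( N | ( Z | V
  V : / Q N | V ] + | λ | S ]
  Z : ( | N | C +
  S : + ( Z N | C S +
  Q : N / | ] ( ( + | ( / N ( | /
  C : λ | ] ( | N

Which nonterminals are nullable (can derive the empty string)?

Directly nullable (have an λ-production): V, C.
N : V with every symbol nullable, so N is nullable.
Z : N with every symbol nullable, so Z is nullable.
No other nonterminal has a production whose RHS symbols are all nullable.

{ C, N, V, Z }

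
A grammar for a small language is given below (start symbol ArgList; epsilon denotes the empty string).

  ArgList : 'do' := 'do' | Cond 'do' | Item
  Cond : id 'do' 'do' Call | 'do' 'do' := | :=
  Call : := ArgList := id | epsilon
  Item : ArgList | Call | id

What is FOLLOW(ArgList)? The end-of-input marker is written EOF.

ArgList is the start symbol, so EOF ∈ FOLLOW(ArgList).
In Call : := ArgList := id: add FIRST(:= id) = { := }.
In Item : ArgList: ArgList is at the end, add FOLLOW(Item) = { EOF, := }.
Union: FOLLOW(ArgList) = { EOF, := }.

{ EOF, := }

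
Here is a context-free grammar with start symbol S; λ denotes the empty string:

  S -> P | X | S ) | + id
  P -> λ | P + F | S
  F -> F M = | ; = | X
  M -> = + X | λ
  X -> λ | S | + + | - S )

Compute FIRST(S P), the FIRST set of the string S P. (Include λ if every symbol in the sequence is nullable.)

Add FIRST(S)\{λ} = { ), +, - }; S is nullable, continue.
Add FIRST(P)\{λ} = { ), +, - }; P is nullable, continue.
Every symbol is nullable, so include λ.

{ ), +, -, λ }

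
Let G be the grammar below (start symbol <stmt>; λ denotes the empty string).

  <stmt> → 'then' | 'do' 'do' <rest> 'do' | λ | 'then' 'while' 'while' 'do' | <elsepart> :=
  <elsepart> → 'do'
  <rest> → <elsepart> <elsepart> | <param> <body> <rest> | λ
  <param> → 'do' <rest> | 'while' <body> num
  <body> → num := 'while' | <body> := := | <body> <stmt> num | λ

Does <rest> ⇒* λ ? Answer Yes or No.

<rest> has an λ-production, so <rest> ⇒ λ.

Yes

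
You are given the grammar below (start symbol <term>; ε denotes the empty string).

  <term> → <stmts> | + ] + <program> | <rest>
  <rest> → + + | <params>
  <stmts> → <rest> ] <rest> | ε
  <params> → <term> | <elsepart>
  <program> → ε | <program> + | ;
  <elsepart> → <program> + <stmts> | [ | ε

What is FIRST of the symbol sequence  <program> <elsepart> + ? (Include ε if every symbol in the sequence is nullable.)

{ +, ;, [ }

Add FIRST(<program>)\{ε} = { +, ; }; <program> is nullable, continue.
Add FIRST(<elsepart>)\{ε} = { +, ;, [ }; <elsepart> is nullable, continue.
+ is a terminal; add {+} and stop.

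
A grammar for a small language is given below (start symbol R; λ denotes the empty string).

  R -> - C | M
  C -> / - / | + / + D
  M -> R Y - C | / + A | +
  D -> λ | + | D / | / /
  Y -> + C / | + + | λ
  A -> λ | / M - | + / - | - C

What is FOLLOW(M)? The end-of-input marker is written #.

In R -> M: M is at the end, add FOLLOW(R) = { #, +, - }.
In A -> / M -: add FIRST(-) = { - }.
Union: FOLLOW(M) = { #, +, - }.

{ #, +, - }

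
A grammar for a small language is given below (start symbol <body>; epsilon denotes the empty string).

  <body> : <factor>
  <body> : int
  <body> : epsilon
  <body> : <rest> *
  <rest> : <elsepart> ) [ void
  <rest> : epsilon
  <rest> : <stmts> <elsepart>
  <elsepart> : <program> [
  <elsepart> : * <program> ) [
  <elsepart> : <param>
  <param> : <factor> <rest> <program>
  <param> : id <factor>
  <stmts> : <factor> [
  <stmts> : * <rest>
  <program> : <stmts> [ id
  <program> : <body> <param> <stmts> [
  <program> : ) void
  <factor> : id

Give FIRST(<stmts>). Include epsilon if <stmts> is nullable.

{ *, id }

From <stmts> : <factor> [: add FIRST(<factor>) = { id }.
<stmts> : * <rest> contributes {*}.
Union: FIRST(<stmts>) = { *, id }.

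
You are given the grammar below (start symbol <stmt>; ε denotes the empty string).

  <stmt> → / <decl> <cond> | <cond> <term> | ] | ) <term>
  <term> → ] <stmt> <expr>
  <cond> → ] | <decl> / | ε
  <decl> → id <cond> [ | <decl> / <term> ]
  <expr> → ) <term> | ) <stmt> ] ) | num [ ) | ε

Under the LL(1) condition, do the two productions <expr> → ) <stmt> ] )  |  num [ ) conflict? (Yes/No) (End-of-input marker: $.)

FIRST() <stmt> ] )) = { ) } and FIRST(num [ )) = { num }.
The FIRST sets are disjoint and neither alternative is nullable — no conflict.

No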